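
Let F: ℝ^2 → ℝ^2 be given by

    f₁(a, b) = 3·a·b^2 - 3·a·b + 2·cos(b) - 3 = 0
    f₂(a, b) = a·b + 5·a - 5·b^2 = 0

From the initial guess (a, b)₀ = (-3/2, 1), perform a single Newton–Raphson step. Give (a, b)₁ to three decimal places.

(0.238, 0.690)

At (-3/2, 1): F = (-1.91940, -14.000).
Jacobian J = [[3·b^2 - 3·b, 6·a·b - 3·a - 2·sin(b)], [b + 5, a - 10·b]].
At the point, J = [[0.000, -6.18294], [6.000, -11.500]] (det J = 37.09765).
Solving J·Δ = −F gives Δ = (1.738, -0.310).
Then the next iterate is (a, b)₁ = (0.238, 0.690).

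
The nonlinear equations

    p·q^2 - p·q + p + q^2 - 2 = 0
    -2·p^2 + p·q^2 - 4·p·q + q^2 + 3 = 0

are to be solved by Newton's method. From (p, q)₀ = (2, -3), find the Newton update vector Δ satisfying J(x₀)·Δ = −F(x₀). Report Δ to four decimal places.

(0.7949, 2.1667)

At (2, -3): F = (33.0000, 46.0000).
Jacobian J = [[q^2 - q + 1, 2·p·q - p + 2·q], [-4·p + q^2 - 4·q, 2·p·q - 4·p + 2·q]].
At the point, J = [[13.0000, -20.0000], [13.0000, -26.0000]] (det J = -78.0000).
Solving J·Δ = −F gives Δ = (0.7949, 2.1667).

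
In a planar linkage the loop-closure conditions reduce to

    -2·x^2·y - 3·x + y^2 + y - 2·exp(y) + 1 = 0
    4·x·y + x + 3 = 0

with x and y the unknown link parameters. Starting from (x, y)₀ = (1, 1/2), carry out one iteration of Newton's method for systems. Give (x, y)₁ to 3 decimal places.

At (1, 1/2): F = (-5.54744, 6.000).
Jacobian J = [[-4·x·y - 3, -2·x^2 + 2·y - 2·exp(y) + 1], [4·y + 1, 4·x]].
At the point, J = [[-5.000, -3.29744], [3.000, 4.000]] (det J = -10.10767).
Solving J·Δ = −F gives Δ = (-0.238, -1.322).
Then the next iterate is (x, y)₁ = (0.762, -0.822).

(0.762, -0.822)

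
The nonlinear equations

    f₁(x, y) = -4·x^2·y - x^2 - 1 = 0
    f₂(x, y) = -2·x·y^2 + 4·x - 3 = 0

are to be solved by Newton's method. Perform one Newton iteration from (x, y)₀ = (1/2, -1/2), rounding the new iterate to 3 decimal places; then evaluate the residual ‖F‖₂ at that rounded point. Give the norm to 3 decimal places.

At (1/2, -1/2): F = (-0.750, -1.250).
Jacobian J = [[-8·x·y - 2·x, -4·x^2], [-2·y^2 + 4, -4·x·y]].
At the point, J = [[1.000, -1.000], [3.500, 1.000]] (det J = 4.500).
Solving J·Δ = −F gives Δ = (0.444, -0.306).
Then the next iterate is (x, y)₁ = (0.944, -0.806).
Re-evaluating at (0.944, -0.806): F = (0.98189, -0.45051), so ‖F‖₂ = 1.080.

1.080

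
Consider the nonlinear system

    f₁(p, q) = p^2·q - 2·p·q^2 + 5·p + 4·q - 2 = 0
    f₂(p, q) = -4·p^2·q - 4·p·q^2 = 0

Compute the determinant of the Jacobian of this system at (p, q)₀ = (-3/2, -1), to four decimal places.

J = [[2·p·q - 2·q^2 + 5, p^2 - 4·p·q + 4], [-8·p·q - 4·q^2, -4·p^2 - 8·p·q]].
At the point, J = [[6.0000, 0.2500], [-16.0000, -21.0000]].
det J = -122.0000.

-122.0000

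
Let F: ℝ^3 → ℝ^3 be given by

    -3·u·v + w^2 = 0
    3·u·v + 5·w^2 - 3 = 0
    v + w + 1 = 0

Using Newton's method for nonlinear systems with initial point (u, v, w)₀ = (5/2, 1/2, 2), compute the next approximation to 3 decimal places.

At (5/2, 1/2, 2): F = (0.250, 20.750, 3.500).
Jacobian J = [[-3·v, -3·u, 2·w], [3·v, 3·u, 10·w], [0, 1, 1]].
At the point, J = [[-1.500, -7.500, 4.000], [1.500, 7.500, 20.000], [0.000, 1.000, 1.000]] (det J = 36.000).
Solving J·Δ = −F gives Δ = (10.958, -2.625, -0.875).
Then the next iterate is (u, v, w)₁ = (13.458, -2.125, 1.125).

(13.458, -2.125, 1.125)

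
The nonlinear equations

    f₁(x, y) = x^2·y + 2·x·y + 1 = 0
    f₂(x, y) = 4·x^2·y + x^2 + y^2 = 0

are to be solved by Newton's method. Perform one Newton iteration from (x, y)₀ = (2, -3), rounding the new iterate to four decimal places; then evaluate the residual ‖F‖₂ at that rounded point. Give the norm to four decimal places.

At (2, -3): F = (-23.0000, -35.0000).
Jacobian J = [[2·x·y + 2·y, x^2 + 2·x], [8·x·y + 2·x, 4·x^2 + 2·y]].
At the point, J = [[-18.0000, 8.0000], [-44.0000, 10.0000]] (det J = 172.0000).
Solving J·Δ = −F gives Δ = (-0.2907, 2.2209).
Then the next iterate is (x, y)₁ = (1.7093, -0.7791).
Re-evaluating at (1.7093, -0.7791): F = (-3.939733, -5.576503), so ‖F‖₂ = 6.8278.

6.8278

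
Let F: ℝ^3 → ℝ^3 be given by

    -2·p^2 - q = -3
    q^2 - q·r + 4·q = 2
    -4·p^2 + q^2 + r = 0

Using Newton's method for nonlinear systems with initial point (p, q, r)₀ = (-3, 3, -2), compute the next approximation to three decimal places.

At (-3, 3, -2): F = (-18.000, 25.000, -29.000).
Jacobian J = [[-4·p, -1, 0], [0, 2·q - r + 4, -q], [-8·p, 2·q, 1]].
At the point, J = [[12.000, -1.000, 0.000], [0.000, 12.000, -3.000], [24.000, 6.000, 1.000]] (det J = 432.000).
Solving J·Δ = −F gives Δ = (1.394, -1.278, 3.222).
Then the next iterate is (p, q, r)₁ = (-1.606, 1.722, 1.222).

(-1.606, 1.722, 1.222)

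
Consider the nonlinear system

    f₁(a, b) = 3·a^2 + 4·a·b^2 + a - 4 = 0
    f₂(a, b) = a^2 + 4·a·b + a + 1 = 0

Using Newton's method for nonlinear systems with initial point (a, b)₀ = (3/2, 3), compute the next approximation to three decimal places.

(-0.065, 3.382)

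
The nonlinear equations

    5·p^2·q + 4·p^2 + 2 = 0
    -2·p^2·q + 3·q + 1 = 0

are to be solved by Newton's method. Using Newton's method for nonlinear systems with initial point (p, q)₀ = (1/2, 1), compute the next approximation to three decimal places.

(0.250, -0.600)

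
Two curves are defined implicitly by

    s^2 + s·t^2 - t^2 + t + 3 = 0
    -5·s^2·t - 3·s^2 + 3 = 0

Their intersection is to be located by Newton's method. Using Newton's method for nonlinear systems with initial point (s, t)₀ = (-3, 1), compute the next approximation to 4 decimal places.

(-1.4171, 1.1551)

At (-3, 1): F = (9.0000, -69.0000).
Jacobian J = [[2·s + t^2, 2·s·t - 2·t + 1], [-10·s·t - 6·s, -5·s^2]].
At the point, J = [[-5.0000, -7.0000], [48.0000, -45.0000]] (det J = 561.0000).
Solving J·Δ = −F gives Δ = (1.5829, 0.1551).
Then the next iterate is (s, t)₁ = (-1.4171, 1.1551).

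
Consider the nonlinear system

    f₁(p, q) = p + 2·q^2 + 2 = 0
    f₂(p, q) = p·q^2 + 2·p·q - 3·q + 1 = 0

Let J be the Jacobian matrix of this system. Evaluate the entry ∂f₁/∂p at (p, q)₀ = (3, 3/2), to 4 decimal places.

1.0000

∂f₁/∂p = 1.
At (3, 3/2) this is 1.0000.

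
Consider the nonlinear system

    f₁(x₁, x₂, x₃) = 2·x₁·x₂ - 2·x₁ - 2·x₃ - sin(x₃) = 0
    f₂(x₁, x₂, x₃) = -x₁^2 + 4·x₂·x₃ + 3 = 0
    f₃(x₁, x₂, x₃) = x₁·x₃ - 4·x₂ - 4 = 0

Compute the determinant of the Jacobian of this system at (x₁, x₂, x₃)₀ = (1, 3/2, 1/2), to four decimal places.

15.8569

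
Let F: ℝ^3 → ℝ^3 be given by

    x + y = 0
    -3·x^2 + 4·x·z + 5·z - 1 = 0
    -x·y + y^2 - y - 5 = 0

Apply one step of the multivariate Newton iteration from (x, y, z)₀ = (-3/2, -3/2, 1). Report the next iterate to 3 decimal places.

(1.250, -1.250, 28.000)

At (-3/2, -3/2, 1): F = (-3.000, -8.750, -3.500).
Jacobian J = [[1, 1, 0], [-6·x + 4·z, 0, 4·x + 5], [-y, -x + 2·y - 1, 0]].
At the point, J = [[1.000, 1.000, 0.000], [13.000, 0.000, -1.000], [1.500, -2.500, 0.000]] (det J = -4.000).
Solving J·Δ = −F gives Δ = (2.750, 0.250, 27.000).
Then the next iterate is (x, y, z)₁ = (1.250, -1.250, 28.000).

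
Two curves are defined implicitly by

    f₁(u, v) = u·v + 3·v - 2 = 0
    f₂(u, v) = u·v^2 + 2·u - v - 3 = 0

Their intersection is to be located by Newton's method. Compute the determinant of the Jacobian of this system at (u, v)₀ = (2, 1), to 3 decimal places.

-12.000

J = [[v, u + 3], [v^2 + 2, 2·u·v - 1]].
At the point, J = [[1.000, 5.000], [3.000, 3.000]].
det J = -12.000.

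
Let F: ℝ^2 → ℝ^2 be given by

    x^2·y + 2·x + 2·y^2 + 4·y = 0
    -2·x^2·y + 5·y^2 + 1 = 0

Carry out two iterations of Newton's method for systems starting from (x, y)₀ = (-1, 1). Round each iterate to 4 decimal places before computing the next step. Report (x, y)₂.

(-1.8009, 0.4988)

At (-1, 1): F = (5.0000, 4.0000).
Jacobian J = [[2·x·y + 2, x^2 + 4·y + 4], [-4·x·y, -2·x^2 + 10·y]].
At the point, J = [[0.0000, 9.0000], [4.0000, 8.0000]] (det J = -36.0000).
Solving J·Δ = −F gives Δ = (0.1111, -0.5556).
Then the next iterate is (x, y)₁ = (-0.8889, 0.4444).
Round to (-0.8889, 0.4444) and repeat: F = (0.745922, 1.285178), J = [[1.209946, 6.567743], [1.580109, 2.863714]].
Δ = (-0.9120, 0.0544), so (x, y)₂ = (-1.8009, 0.4988).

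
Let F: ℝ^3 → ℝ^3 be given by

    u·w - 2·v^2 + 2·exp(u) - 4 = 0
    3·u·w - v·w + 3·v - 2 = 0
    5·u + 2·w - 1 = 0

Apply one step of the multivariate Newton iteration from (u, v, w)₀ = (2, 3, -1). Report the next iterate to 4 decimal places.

At (2, 3, -1): F = (-9.221888, 4.0000, 7.0000).
Jacobian J = [[w + 2·exp(u), -4·v, u], [3·w, -w + 3, 3·u - v], [5, 0, 2]].
At the point, J = [[13.778112, -12.0000, 2.0000], [-3.0000, 4.0000, 3.0000], [5.0000, 0.0000, 2.0000]] (det J = -181.775102).
Solving J·Δ = −F gives Δ = (-1.5721, -2.5019, 0.4303).
Then the next iterate is (u, v, w)₁ = (0.4279, 0.4981, -0.5697).

(0.4279, 0.4981, -0.5697)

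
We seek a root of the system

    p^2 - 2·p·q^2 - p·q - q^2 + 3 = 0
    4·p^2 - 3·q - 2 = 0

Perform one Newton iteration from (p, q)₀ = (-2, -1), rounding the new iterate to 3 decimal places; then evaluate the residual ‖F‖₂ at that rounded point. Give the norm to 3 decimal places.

At (-2, -1): F = (8.000, 17.000).
Jacobian J = [[2·p - 2·q^2 - q, -4·p·q - p - 2·q], [8·p, -3]].
At the point, J = [[-5.000, -4.000], [-16.000, -3.000]] (det J = -49.000).
Solving J·Δ = −F gives Δ = (0.898, 0.878).
Then the next iterate is (p, q)₁ = (-1.102, -0.122).
Re-evaluating at (-1.102, -0.122): F = (4.09788, 3.22362), so ‖F‖₂ = 5.214.

5.214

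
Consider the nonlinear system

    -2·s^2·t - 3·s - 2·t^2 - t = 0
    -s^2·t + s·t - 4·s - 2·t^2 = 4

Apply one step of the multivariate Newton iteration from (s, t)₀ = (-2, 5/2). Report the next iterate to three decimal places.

(-1.842, 1.115)

At (-2, 5/2): F = (-29.000, -23.500).
Jacobian J = [[-4·s·t - 3, -2·s^2 - 4·t - 1], [-2·s·t + t - 4, -s^2 + s - 4·t]].
At the point, J = [[17.000, -19.000], [8.500, -16.000]] (det J = -110.500).
Solving J·Δ = −F gives Δ = (0.158, -1.385).
Then the next iterate is (s, t)₁ = (-1.842, 1.115).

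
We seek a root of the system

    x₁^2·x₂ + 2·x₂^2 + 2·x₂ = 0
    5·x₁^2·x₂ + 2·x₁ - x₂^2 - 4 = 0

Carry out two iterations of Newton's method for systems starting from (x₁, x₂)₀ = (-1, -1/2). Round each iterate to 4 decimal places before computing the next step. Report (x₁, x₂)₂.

(1.1476, -1.3667)

At (-1, -1/2): F = (-1.0000, -8.7500).
Jacobian J = [[2·x₁·x₂, x₁^2 + 4·x₂ + 2], [10·x₁·x₂ + 2, 5·x₁^2 - 2·x₂]].
At the point, J = [[1.0000, 1.0000], [7.0000, 6.0000]] (det J = -1.0000).
Solving J·Δ = −F gives Δ = (2.7500, -1.7500).
Then the next iterate is (x₁, x₂)₁ = (1.7500, -2.2500).
Round to (1.7500, -2.2500) and repeat: F = (-1.265625, -40.015625), J = [[-7.8750, -3.9375], [-37.3750, 19.8125]].
Δ = (-0.6024, 0.8833), so (x₁, x₂)₂ = (1.1476, -1.3667).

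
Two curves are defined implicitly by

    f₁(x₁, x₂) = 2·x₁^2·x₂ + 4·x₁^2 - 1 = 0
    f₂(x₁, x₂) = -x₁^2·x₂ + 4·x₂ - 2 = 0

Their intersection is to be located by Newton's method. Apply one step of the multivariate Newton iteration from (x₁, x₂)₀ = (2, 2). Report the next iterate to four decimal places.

(1.7500, -0.8750)

At (2, 2): F = (31.0000, -2.0000).
Jacobian J = [[4·x₁·x₂ + 8·x₁, 2·x₁^2], [-2·x₁·x₂, -x₁^2 + 4]].
At the point, J = [[32.0000, 8.0000], [-8.0000, 0.0000]] (det J = 64.0000).
Solving J·Δ = −F gives Δ = (-0.2500, -2.8750).
Then the next iterate is (x₁, x₂)₁ = (1.7500, -0.8750).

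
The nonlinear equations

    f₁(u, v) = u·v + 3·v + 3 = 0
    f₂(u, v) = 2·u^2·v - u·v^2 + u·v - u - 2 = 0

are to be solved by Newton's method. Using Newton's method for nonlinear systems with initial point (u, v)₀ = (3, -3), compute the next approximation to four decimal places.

At (3, -3): F = (-15.0000, -95.0000).
Jacobian J = [[v, u + 3], [4·u·v - v^2 + v - 1, 2·u^2 - 2·u·v + u]].
At the point, J = [[-3.0000, 6.0000], [-49.0000, 39.0000]] (det J = 177.0000).
Solving J·Δ = −F gives Δ = (0.0847, 2.5424).
Then the next iterate is (u, v)₁ = (3.0847, -0.4576).

(3.0847, -0.4576)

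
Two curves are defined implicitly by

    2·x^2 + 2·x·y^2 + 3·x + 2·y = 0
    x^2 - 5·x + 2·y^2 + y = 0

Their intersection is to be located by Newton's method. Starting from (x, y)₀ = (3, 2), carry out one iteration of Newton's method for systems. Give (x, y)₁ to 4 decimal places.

(0.8398, 1.7956)

At (3, 2): F = (55.0000, 4.0000).
Jacobian J = [[4·x + 2·y^2 + 3, 4·x·y + 2], [2·x - 5, 4·y + 1]].
At the point, J = [[23.0000, 26.0000], [1.0000, 9.0000]] (det J = 181.0000).
Solving J·Δ = −F gives Δ = (-2.1602, -0.2044).
Then the next iterate is (x, y)₁ = (0.8398, 1.7956).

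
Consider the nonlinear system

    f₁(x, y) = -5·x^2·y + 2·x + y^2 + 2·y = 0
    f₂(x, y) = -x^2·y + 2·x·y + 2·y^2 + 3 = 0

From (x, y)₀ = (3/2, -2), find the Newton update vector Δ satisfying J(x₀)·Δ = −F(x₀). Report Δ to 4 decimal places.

(-0.2871, 1.2311)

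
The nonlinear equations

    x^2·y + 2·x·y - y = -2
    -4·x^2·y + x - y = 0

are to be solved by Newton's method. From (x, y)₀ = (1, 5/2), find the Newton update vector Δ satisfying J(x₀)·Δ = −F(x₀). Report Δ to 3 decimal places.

(-1.000, 1.500)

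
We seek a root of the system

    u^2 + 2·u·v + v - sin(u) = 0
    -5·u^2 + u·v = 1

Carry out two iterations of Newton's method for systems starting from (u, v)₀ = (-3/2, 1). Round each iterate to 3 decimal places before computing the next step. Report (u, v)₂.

At (-3/2, 1): F = (1.24749, -13.750).
Jacobian J = [[2·u + 2·v - cos(u), 2·u + 1], [-10·u + v, u]].
At the point, J = [[-1.07074, -2.000], [16.000, -1.500]] (det J = 33.60611).
Solving J·Δ = −F gives Δ = (0.874, 0.156).
Then the next iterate is (u, v)₁ = (-0.626, 1.156).
Round to (-0.626, 1.156) and repeat: F = (0.68647, -3.68304), J = [[0.24962, -0.252], [7.416, -0.626]].
Δ = (0.793, 3.509), so (u, v)₂ = (0.167, 4.665).

(0.167, 4.665)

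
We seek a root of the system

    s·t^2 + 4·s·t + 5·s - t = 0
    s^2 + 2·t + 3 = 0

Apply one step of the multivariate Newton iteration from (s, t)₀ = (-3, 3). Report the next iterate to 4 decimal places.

At (-3, 3): F = (-81.0000, 18.0000).
Jacobian J = [[t^2 + 4·t + 5, 2·s·t + 4·s - 1], [2·s, 2]].
At the point, J = [[26.0000, -31.0000], [-6.0000, 2.0000]] (det J = -134.0000).
Solving J·Δ = −F gives Δ = (2.9552, -0.1343).
Then the next iterate is (s, t)₁ = (-0.0448, 2.8657).

(-0.0448, 2.8657)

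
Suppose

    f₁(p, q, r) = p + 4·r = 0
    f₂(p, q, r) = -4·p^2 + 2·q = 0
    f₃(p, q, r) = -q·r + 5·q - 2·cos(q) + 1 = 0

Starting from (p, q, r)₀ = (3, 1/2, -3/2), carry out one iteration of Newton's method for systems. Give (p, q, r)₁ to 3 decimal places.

(1.520, 0.241, -0.380)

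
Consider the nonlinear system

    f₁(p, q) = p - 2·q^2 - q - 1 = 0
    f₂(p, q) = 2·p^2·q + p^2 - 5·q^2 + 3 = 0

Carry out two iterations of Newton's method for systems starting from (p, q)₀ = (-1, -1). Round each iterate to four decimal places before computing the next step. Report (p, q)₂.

At (-1, -1): F = (-3.0000, -3.0000).
Jacobian J = [[1, -4·q - 1], [4·p·q + 2·p, 2·p^2 - 10·q]].
At the point, J = [[1.0000, 3.0000], [2.0000, 12.0000]] (det J = 6.0000).
Solving J·Δ = −F gives Δ = (4.5000, -0.5000).
Then the next iterate is (p, q)₁ = (3.5000, -1.5000).
Round to (3.5000, -1.5000) and repeat: F = (-0.5000, -32.7500), J = [[1.0000, 5.0000], [-14.0000, 39.5000]].
Δ = (-1.3151, 0.3630), so (p, q)₂ = (2.1849, -1.1370).

(2.1849, -1.1370)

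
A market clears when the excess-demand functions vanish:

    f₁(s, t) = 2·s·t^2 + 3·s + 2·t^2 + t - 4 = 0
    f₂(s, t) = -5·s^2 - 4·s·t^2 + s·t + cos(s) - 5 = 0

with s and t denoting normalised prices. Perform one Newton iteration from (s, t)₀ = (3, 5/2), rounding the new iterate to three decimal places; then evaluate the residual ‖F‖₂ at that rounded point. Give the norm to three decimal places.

38.812

At (3, 5/2): F = (57.500, -118.48999).
Jacobian J = [[2·t^2 + 3, 4·s·t + 4·t + 1], [-10·s - 4·t^2 + t - sin(s), -8·s·t + s]].
At the point, J = [[15.500, 41.000], [-52.64112, -57.000]] (det J = 1274.78592).
Solving J·Δ = −F gives Δ = (-1.240, -0.934).
Then the next iterate is (s, t)₁ = (1.760, 1.566).
Re-evaluating at (1.760, 1.566): F = (16.38301, -35.18450), so ‖F‖₂ = 38.812.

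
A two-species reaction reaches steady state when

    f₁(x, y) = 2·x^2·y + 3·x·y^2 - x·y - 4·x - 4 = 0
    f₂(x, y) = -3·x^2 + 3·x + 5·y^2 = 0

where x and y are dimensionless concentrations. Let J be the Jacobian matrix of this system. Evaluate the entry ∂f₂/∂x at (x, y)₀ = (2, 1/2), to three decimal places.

∂f₂/∂x = -6·x + 3.
At (2, 1/2) this is -9.000.

-9.000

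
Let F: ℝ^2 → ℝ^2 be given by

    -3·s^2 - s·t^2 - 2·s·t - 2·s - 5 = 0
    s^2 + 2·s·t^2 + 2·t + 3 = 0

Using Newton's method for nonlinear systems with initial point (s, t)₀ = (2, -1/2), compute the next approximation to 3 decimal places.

At (2, -1/2): F = (-19.500, 7.000).
Jacobian J = [[-6·s - t^2 - 2·t - 2, -2·s·t - 2·s], [2·s + 2·t^2, 4·s·t + 2]].
At the point, J = [[-13.250, -2.000], [4.500, -2.000]] (det J = 35.500).
Solving J·Δ = −F gives Δ = (-1.493, 0.141).
Then the next iterate is (s, t)₁ = (0.507, -0.359).

(0.507, -0.359)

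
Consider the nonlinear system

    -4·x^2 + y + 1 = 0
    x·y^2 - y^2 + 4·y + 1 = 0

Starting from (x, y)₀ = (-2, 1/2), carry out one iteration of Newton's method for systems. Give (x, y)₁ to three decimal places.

(-0.937, -2.016)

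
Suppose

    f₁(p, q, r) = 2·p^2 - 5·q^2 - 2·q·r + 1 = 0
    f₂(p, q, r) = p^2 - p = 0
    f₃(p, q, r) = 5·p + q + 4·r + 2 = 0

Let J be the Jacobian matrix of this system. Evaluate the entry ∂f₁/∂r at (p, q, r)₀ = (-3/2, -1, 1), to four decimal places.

2.0000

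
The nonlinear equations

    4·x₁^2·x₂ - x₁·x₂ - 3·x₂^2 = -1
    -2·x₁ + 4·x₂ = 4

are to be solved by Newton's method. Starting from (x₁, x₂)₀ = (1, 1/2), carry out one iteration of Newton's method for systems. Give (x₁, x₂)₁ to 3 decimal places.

At (1, 1/2): F = (1.750, -4.000).
Jacobian J = [[8·x₁·x₂ - x₂, 4·x₁^2 - x₁ - 6·x₂], [-2, 4]].
At the point, J = [[3.500, 0.000], [-2.000, 4.000]] (det J = 14.000).
Solving J·Δ = −F gives Δ = (-0.500, 0.750).
Then the next iterate is (x₁, x₂)₁ = (0.500, 1.250).

(0.500, 1.250)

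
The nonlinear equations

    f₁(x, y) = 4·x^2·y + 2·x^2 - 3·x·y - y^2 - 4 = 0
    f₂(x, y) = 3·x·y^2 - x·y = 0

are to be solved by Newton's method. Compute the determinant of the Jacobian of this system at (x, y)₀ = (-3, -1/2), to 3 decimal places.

-39.500

J = [[8·x·y + 4·x - 3·y, 4·x^2 - 3·x - 2·y], [3·y^2 - y, 6·x·y - x]].
At the point, J = [[1.500, 46.000], [1.250, 12.000]].
det J = -39.500.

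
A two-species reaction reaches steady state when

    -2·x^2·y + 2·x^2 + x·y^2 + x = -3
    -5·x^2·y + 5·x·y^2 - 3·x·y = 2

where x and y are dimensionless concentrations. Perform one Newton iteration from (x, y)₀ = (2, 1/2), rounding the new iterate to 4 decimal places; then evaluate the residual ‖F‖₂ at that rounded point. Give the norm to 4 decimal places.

4.5330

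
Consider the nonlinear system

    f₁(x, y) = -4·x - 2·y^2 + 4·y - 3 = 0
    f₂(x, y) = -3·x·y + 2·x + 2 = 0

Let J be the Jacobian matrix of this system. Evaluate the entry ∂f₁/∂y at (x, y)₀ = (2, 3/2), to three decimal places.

-2.000

∂f₁/∂y = -4·y + 4.
At (2, 3/2) this is -2.000.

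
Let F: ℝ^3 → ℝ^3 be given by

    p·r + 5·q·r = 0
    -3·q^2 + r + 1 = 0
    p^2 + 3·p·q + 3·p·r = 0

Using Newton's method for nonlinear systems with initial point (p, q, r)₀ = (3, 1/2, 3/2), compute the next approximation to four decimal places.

At (3, 1/2, 3/2): F = (8.2500, 1.7500, 27.0000).
Jacobian J = [[r, 5·r, p + 5·q], [0, -6·q, 1], [2·p + 3·q + 3·r, 3·p, 3·p]].
At the point, J = [[1.5000, 7.5000, 5.5000], [0.0000, -3.0000, 1.0000], [12.0000, 9.0000, 9.0000]] (det J = 234.0000).
Solving J·Δ = −F gives Δ = (-1.3654, 0.1426, -1.3221).
Then the next iterate is (p, q, r)₁ = (1.6346, 0.6426, 0.1779).

(1.6346, 0.6426, 0.1779)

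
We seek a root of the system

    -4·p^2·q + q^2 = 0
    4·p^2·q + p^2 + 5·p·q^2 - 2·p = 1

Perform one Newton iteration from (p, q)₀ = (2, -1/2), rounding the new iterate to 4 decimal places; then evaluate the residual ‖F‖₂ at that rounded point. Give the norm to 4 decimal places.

1.1605

At (2, -1/2): F = (8.2500, -6.5000).
Jacobian J = [[-8·p·q, -4·p^2 + 2·q], [8·p·q + 2·p + 5·q^2 - 2, 4·p^2 + 10·p·q]].
At the point, J = [[8.0000, -17.0000], [-4.7500, 6.0000]] (det J = -32.7500).
Solving J·Δ = −F gives Δ = (-1.8626, -0.3912).
Then the next iterate is (p, q)₁ = (0.1374, -0.8912).
Re-evaluating at (0.1374, -0.8912): F = (0.861536, -0.777579), so ‖F‖₂ = 1.1605.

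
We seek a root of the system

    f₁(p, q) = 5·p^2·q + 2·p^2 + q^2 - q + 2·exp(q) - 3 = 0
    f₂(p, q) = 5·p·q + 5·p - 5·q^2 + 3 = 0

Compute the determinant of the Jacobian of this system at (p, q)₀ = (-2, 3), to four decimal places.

J = [[10·p·q + 4·p, 5·p^2 + 2·q + 2·exp(q) - 1], [5·q + 5, 5·p - 10·q]].
At the point, J = [[-68.0000, 65.171074], [20.0000, -40.0000]].
det J = 1416.5785.

1416.5785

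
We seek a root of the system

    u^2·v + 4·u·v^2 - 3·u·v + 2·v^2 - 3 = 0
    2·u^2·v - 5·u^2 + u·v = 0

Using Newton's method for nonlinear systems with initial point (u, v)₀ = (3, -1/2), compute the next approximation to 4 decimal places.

At (3, -1/2): F = (0.5000, -55.5000).
Jacobian J = [[2·u·v + 4·v^2 - 3·v, u^2 + 8·u·v - 3·u + 4·v], [4·u·v - 10·u + v, 2·u^2 + u]].
At the point, J = [[-0.5000, -14.0000], [-36.5000, 21.0000]] (det J = -521.5000).
Solving J·Δ = −F gives Δ = (-1.4698, 0.0882).
Then the next iterate is (u, v)₁ = (1.5302, -0.4118).

(1.5302, -0.4118)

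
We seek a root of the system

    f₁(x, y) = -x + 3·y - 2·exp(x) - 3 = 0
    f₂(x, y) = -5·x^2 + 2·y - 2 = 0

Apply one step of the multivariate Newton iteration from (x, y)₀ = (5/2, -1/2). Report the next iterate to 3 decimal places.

(0.851, -3.987)

At (5/2, -1/2): F = (-31.36499, -34.250).
Jacobian J = [[-2·exp(x) - 1, 3], [-10·x, 2]].
At the point, J = [[-25.36499, 3.000], [-25.000, 2.000]] (det J = 24.27002).
Solving J·Δ = −F gives Δ = (-1.649, -3.487).
Then the next iterate is (x, y)₁ = (0.851, -3.987).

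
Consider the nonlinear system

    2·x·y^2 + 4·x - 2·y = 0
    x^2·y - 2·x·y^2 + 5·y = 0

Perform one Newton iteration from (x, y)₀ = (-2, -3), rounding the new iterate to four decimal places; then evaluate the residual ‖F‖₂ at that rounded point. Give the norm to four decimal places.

13.8237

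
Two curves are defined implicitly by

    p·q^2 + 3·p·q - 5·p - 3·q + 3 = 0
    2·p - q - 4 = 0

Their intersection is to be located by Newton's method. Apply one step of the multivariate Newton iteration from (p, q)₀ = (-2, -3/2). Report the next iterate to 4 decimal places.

(1.1321, -1.7358)

At (-2, -3/2): F = (22.0000, -6.5000).
Jacobian J = [[q^2 + 3·q - 5, 2·p·q + 3·p - 3], [2, -1]].
At the point, J = [[-7.2500, -3.0000], [2.0000, -1.0000]] (det J = 13.2500).
Solving J·Δ = −F gives Δ = (3.1321, -0.2358).
Then the next iterate is (p, q)₁ = (1.1321, -1.7358).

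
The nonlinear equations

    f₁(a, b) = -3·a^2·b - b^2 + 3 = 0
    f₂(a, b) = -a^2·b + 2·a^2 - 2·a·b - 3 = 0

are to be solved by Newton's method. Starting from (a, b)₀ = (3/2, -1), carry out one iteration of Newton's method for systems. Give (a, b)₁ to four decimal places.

(4.2750, 6.1000)

At (3/2, -1): F = (8.7500, 6.7500).
Jacobian J = [[-6·a·b, -3·a^2 - 2·b], [-2·a·b + 4·a - 2·b, -a^2 - 2·a]].
At the point, J = [[9.0000, -4.7500], [11.0000, -5.2500]] (det J = 5.0000).
Solving J·Δ = −F gives Δ = (2.7750, 7.1000).
Then the next iterate is (a, b)₁ = (4.2750, 6.1000).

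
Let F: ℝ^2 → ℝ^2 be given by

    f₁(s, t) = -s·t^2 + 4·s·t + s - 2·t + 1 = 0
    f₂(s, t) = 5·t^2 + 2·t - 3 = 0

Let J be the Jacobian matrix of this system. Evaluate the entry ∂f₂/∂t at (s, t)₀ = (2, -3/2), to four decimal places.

∂f₂/∂t = 10·t + 2.
At (2, -3/2) this is -13.0000.

-13.0000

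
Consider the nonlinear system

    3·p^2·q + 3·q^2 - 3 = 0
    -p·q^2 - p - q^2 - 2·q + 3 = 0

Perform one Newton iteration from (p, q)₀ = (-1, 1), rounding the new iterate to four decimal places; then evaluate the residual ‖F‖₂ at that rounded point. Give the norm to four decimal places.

At (-1, 1): F = (3.0000, 2.0000).
Jacobian J = [[6·p·q, 3·p^2 + 6·q], [-q^2 - 1, -2·p·q - 2·q - 2]].
At the point, J = [[-6.0000, 9.0000], [-2.0000, -2.0000]] (det J = 30.0000).
Solving J·Δ = −F gives Δ = (0.8000, 0.2000).
Then the next iterate is (p, q)₁ = (-0.2000, 1.2000).
Re-evaluating at (-0.2000, 1.2000): F = (1.4640, -0.3520), so ‖F‖₂ = 1.5057.

1.5057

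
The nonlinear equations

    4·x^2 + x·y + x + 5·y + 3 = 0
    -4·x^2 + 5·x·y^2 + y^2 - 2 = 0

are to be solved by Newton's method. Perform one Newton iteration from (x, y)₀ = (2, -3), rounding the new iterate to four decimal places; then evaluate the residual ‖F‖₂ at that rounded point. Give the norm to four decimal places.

At (2, -3): F = (0.0000, 81.0000).
Jacobian J = [[8·x + y + 1, x + 5], [-8·x + 5·y^2, 10·x·y + 2·y]].
At the point, J = [[14.0000, 7.0000], [29.0000, -66.0000]] (det J = -1127.0000).
Solving J·Δ = −F gives Δ = (-0.5031, 1.0062).
Then the next iterate is (x, y)₁ = (1.4969, -1.9938).
Re-evaluating at (1.4969, -1.9938): F = (0.506219, 22.765072), so ‖F‖₂ = 22.7707.

22.7707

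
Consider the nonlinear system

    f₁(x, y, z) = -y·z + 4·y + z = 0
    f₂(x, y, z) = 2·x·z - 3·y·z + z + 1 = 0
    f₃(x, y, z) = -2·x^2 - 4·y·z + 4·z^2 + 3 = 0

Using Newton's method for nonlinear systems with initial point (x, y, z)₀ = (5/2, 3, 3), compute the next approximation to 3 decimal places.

(5.197, 2.922, 5.961)

At (5/2, 3, 3): F = (6.000, -8.000, -9.500).
Jacobian J = [[0, -z + 4, -y + 1], [2·z, -3·z, 2·x - 3·y + 1], [-4·x, -4·z, -4·y + 8·z]].
At the point, J = [[0.000, 1.000, -2.000], [6.000, -9.000, -3.000], [-10.000, -12.000, 12.000]] (det J = 282.000).
Solving J·Δ = −F gives Δ = (2.697, -0.078, 2.961).
Then the next iterate is (x, y, z)₁ = (5.197, 2.922, 5.961).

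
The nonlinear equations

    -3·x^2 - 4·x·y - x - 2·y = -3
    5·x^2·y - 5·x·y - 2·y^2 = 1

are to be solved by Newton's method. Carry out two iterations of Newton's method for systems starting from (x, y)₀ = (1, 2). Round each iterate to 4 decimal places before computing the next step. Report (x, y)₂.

(0.8739, -0.0851)

At (1, 2): F = (-13.0000, -9.0000).
Jacobian J = [[-6·x - 4·y - 1, -4·x - 2], [10·x·y - 5·y, 5·x^2 - 5·x - 4·y]].
At the point, J = [[-15.0000, -6.0000], [10.0000, -8.0000]] (det J = 180.0000).
Solving J·Δ = −F gives Δ = (-0.2778, -1.4722).
Then the next iterate is (x, y)₁ = (0.7222, 0.5278).
Round to (0.7222, 0.5278) and repeat: F = (-1.867227, -2.086601), J = [[-7.4444, -4.8888], [1.172772, -3.114336]].
Δ = (0.1517, -0.6129), so (x, y)₂ = (0.8739, -0.0851).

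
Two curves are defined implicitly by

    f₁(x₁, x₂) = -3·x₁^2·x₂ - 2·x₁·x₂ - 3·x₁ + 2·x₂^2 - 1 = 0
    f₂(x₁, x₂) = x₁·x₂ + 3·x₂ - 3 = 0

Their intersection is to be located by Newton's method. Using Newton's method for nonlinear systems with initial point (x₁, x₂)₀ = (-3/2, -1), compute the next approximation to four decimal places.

(-2.4231, 1.3846)

At (-3/2, -1): F = (9.2500, -4.5000).
Jacobian J = [[-6·x₁·x₂ - 2·x₂ - 3, -3·x₁^2 - 2·x₁ + 4·x₂], [x₂, x₁ + 3]].
At the point, J = [[-10.0000, -7.7500], [-1.0000, 1.5000]] (det J = -22.7500).
Solving J·Δ = −F gives Δ = (-0.9231, 2.3846).
Then the next iterate is (x₁, x₂)₁ = (-2.4231, 1.3846).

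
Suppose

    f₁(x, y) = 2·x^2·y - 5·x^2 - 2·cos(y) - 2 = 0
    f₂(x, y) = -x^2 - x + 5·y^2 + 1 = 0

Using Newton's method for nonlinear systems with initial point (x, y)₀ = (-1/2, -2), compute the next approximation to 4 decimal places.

(0.0354, -0.9375)

At (-1/2, -2): F = (-3.417706, 21.2500).
Jacobian J = [[4·x·y - 10·x, 2·x^2 + 2·sin(y)], [-2·x - 1, 10·y]].
At the point, J = [[9.0000, -1.318595], [0.0000, -20.0000]] (det J = -180.0000).
Solving J·Δ = −F gives Δ = (0.5354, 1.0625).
Then the next iterate is (x, y)₁ = (0.0354, -0.9375).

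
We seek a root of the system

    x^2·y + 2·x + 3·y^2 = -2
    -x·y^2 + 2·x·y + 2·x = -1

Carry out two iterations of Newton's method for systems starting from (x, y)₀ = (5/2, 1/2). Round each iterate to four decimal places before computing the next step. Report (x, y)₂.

(-0.3677, 0.2663)

At (5/2, 1/2): F = (10.8750, 7.8750).
Jacobian J = [[2·x·y + 2, x^2 + 6·y], [-y^2 + 2·y + 2, -2·x·y + 2·x]].
At the point, J = [[4.5000, 9.2500], [2.7500, 2.5000]] (det J = -14.1875).
Solving J·Δ = −F gives Δ = (-3.2181, 0.3899).
Then the next iterate is (x, y)₁ = (-0.7181, 0.8899).
Round to (-0.7181, 0.8899) and repeat: F = (3.398459, -1.145595), J = [[0.721926, 5.855068], [2.987878, -0.158126]].
Δ = (0.3504, -0.6236), so (x, y)₂ = (-0.3677, 0.2663).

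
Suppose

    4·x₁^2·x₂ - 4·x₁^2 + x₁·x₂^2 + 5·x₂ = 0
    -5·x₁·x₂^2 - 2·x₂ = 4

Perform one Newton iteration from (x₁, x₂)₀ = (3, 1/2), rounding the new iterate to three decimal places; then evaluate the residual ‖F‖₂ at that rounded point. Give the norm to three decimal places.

4.410

At (3, 1/2): F = (-14.750, -8.750).
Jacobian J = [[8·x₁·x₂ - 8·x₁ + x₂^2, 4·x₁^2 + 2·x₁·x₂ + 5], [-5·x₂^2, -10·x₁·x₂ - 2]].
At the point, J = [[-11.750, 44.000], [-1.250, -17.000]] (det J = 254.750).
Solving J·Δ = −F gives Δ = (-2.496, -0.331).
Then the next iterate is (x₁, x₂)₁ = (0.504, 0.169).
Re-evaluating at (0.504, 0.169): F = (0.01505, -4.40997), so ‖F‖₂ = 4.410.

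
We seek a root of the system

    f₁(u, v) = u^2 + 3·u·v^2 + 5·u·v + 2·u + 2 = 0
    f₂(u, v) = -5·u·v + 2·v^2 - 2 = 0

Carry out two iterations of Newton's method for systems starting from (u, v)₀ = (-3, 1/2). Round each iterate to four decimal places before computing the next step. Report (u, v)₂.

(-2.0580, 0.1915)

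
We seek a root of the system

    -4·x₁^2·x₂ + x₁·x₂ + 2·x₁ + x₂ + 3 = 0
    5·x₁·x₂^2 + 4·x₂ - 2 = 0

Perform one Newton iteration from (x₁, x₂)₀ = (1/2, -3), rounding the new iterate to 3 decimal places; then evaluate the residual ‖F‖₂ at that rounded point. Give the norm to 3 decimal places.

At (1/2, -3): F = (2.500, 8.500).
Jacobian J = [[-8·x₁·x₂ + x₂ + 2, -4·x₁^2 + x₁ + 1], [5·x₂^2, 10·x₁·x₂ + 4]].
At the point, J = [[11.000, 0.500], [45.000, -11.000]] (det J = -143.500).
Solving J·Δ = −F gives Δ = (-0.221, -0.132).
Then the next iterate is (x₁, x₂)₁ = (0.279, -3.132).
Re-evaluating at (0.279, -3.132): F = (0.52736, -0.84385), so ‖F‖₂ = 0.995.

0.995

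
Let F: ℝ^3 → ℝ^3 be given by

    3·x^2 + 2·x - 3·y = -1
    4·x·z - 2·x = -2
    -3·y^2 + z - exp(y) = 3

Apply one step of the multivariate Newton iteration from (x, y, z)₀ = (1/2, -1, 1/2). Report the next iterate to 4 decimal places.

(0.0816, 0.2194, -0.5000)

At (1/2, -1, 1/2): F = (5.7500, 2.0000, -5.867879).
Jacobian J = [[6·x + 2, -3, 0], [4·z - 2, 0, 4·x], [0, -6·y - exp(y), 1]].
At the point, J = [[5.0000, -3.0000, 0.0000], [0.0000, 0.0000, 2.0000], [0.0000, 5.632121, 1.0000]] (det J = -56.321206).
Solving J·Δ = −F gives Δ = (-0.4184, 1.2194, -1.0000).
Then the next iterate is (x, y, z)₁ = (0.0816, 0.2194, -0.5000).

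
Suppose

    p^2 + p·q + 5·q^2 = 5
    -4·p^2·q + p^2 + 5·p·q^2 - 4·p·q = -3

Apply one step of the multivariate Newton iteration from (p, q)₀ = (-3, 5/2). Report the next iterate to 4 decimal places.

(-2.7164, 1.2838)

At (-3, 5/2): F = (27.7500, -141.7500).
Jacobian J = [[2·p + q, p + 10·q], [-8·p·q + 2·p + 5·q^2 - 4·q, -4·p^2 + 10·p·q - 4·p]].
At the point, J = [[-3.5000, 22.0000], [75.2500, -99.0000]] (det J = -1309.0000).
Solving J·Δ = −F gives Δ = (0.2836, -1.2162).
Then the next iterate is (p, q)₁ = (-2.7164, 1.2838).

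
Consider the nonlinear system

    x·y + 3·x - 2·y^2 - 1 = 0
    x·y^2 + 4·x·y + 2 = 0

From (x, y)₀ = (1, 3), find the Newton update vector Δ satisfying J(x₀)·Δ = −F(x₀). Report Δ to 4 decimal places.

At (1, 3): F = (-13.0000, 23.0000).
Jacobian J = [[y + 3, x - 4·y], [y^2 + 4·y, 2·x·y + 4·x]].
At the point, J = [[6.0000, -11.0000], [21.0000, 10.0000]] (det J = 291.0000).
Solving J·Δ = −F gives Δ = (-0.4227, -1.4124).

(-0.4227, -1.4124)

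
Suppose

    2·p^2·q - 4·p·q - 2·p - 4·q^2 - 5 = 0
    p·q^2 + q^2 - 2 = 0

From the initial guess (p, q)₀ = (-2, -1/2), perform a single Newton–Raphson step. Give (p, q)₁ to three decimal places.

(33.000, -7.000)

At (-2, -1/2): F = (-10.000, -2.250).
Jacobian J = [[4·p·q - 4·q - 2, 2·p^2 - 4·p - 8·q], [q^2, 2·p·q + 2·q]].
At the point, J = [[4.000, 20.000], [0.250, 1.000]] (det J = -1.000).
Solving J·Δ = −F gives Δ = (35.000, -6.500).
Then the next iterate is (p, q)₁ = (33.000, -7.000).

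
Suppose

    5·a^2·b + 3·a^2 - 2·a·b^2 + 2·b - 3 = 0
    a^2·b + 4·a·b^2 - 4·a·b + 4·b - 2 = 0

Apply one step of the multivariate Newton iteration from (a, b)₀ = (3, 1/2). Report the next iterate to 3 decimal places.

(1.424, 0.627)

At (3, 1/2): F = (46.000, 1.500).
Jacobian J = [[10·a·b + 6·a - 2·b^2, 5·a^2 - 4·a·b + 2], [2·a·b + 4·b^2 - 4·b, a^2 + 8·a·b - 4·a + 4]].
At the point, J = [[32.500, 41.000], [2.000, 13.000]] (det J = 340.500).
Solving J·Δ = −F gives Δ = (-1.576, 0.127).
Then the next iterate is (a, b)₁ = (1.424, 0.627).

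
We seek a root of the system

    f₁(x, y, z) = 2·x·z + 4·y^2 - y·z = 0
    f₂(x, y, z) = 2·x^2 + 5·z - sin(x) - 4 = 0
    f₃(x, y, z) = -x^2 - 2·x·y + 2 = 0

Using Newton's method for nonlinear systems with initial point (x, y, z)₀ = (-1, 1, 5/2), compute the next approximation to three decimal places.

At (-1, 1, 5/2): F = (-3.500, 11.34147, 3.000).
Jacobian J = [[2·z, 8·y - z, 2·x - y], [4·x - cos(x), 0, 5], [-2·x - 2·y, -2·x, 0]].
At the point, J = [[5.000, 5.500, -3.000], [-4.54030, 0.000, 5.000], [0.000, 2.000, 0.000]] (det J = -22.75819).
Solving J·Δ = −F gives Δ = (2.173, -1.500, -0.295).
Then the next iterate is (x, y, z)₁ = (1.173, -0.500, 2.205).

(1.173, -0.500, 2.205)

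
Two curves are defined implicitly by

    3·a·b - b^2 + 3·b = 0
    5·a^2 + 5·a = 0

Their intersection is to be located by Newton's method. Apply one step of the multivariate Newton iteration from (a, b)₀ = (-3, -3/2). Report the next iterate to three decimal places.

(-1.800, -1.050)

At (-3, -3/2): F = (6.750, 30.000).
Jacobian J = [[3·b, 3·a - 2·b + 3], [10·a + 5, 0]].
At the point, J = [[-4.500, -3.000], [-25.000, 0.000]] (det J = -75.000).
Solving J·Δ = −F gives Δ = (1.200, 0.450).
Then the next iterate is (a, b)₁ = (-1.800, -1.050).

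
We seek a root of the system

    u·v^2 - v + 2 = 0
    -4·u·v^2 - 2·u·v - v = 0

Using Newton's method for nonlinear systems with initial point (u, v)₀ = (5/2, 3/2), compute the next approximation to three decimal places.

At (5/2, 3/2): F = (6.125, -31.500).
Jacobian J = [[v^2, 2·u·v - 1], [-4·v^2 - 2·v, -8·u·v - 2·u - 1]].
At the point, J = [[2.250, 6.500], [-12.000, -36.000]] (det J = -3.000).
Solving J·Δ = −F gives Δ = (-5.250, 0.875).
Then the next iterate is (u, v)₁ = (-2.750, 2.375).

(-2.750, 2.375)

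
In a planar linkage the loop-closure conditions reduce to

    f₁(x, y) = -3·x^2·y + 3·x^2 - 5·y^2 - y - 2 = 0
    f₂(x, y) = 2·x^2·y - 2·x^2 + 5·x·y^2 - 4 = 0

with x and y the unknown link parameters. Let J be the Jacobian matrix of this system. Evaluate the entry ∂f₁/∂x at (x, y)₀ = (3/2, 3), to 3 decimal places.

∂f₁/∂x = -6·x·y + 6·x.
At (3/2, 3) this is -18.000.

-18.000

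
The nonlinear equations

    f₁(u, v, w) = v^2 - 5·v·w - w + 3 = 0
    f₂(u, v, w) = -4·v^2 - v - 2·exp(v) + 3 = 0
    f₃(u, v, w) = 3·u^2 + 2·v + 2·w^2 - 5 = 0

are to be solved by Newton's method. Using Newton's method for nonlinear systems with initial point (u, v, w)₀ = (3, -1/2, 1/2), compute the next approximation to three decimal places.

At (3, -1/2, 1/2): F = (4.000, 1.28694, 21.500).
Jacobian J = [[0, 2·v - 5·w, -5·v - 1], [0, -8·v - 2·exp(v) - 1, 0], [6·u, 2, 4·w]].
At the point, J = [[0.000, -3.500, 1.500], [0.000, 1.78694, 0.000], [18.000, 2.000, 2.000]] (det J = -48.24734).
Solving J·Δ = −F gives Δ = (-0.631, -0.720, -4.347).
Then the next iterate is (u, v, w)₁ = (2.369, -1.220, -3.847).

(2.369, -1.220, -3.847)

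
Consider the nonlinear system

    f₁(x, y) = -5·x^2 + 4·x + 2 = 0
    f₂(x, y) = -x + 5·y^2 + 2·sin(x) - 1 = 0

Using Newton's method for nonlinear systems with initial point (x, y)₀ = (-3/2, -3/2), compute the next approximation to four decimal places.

At (-3/2, -3/2): F = (-15.2500, 9.755010).
Jacobian J = [[-10·x + 4, 0], [2·cos(x) - 1, 10·y]].
At the point, J = [[19.0000, 0.0000], [-0.858526, -15.0000]] (det J = -285.0000).
Solving J·Δ = −F gives Δ = (0.8026, 0.6044).
Then the next iterate is (x, y)₁ = (-0.6974, -0.8956).

(-0.6974, -0.8956)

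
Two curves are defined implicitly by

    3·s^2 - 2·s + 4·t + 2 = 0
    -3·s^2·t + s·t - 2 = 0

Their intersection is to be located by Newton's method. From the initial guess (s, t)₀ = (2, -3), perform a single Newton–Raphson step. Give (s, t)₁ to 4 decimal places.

(1.6034, -1.5086)

At (2, -3): F = (-2.0000, 28.0000).
Jacobian J = [[6·s - 2, 4], [-6·s·t + t, -3·s^2 + s]].
At the point, J = [[10.0000, 4.0000], [33.0000, -10.0000]] (det J = -232.0000).
Solving J·Δ = −F gives Δ = (-0.3966, 1.4914).
Then the next iterate is (s, t)₁ = (1.6034, -1.5086).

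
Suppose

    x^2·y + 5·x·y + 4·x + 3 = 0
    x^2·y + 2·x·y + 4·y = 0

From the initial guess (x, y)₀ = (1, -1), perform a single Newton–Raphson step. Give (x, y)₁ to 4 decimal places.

(-15.3333, -9.3333)

At (1, -1): F = (1.0000, -7.0000).
Jacobian J = [[2·x·y + 5·y + 4, x^2 + 5·x], [2·x·y + 2·y, x^2 + 2·x + 4]].
At the point, J = [[-3.0000, 6.0000], [-4.0000, 7.0000]] (det J = 3.0000).
Solving J·Δ = −F gives Δ = (-16.3333, -8.3333).
Then the next iterate is (x, y)₁ = (-15.3333, -9.3333).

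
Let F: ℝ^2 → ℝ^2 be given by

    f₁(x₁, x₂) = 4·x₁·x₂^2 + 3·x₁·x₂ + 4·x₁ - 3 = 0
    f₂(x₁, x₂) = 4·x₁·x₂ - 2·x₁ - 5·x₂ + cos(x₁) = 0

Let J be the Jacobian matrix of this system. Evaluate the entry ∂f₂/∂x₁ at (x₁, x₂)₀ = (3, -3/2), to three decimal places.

∂f₂/∂x₁ = 4·x₂ - sin(x₁) - 2.
At (3, -3/2) this is -8.141.

-8.141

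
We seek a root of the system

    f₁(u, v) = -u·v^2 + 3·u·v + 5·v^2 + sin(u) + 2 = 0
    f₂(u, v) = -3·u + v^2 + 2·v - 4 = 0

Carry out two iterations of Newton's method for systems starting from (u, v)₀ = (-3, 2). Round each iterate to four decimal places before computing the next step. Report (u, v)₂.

At (-3, 2): F = (15.858880, 13.0000).
Jacobian J = [[-v^2 + 3·v + cos(u), -2·u·v + 3·u + 10·v], [-3, 2·v + 2]].
At the point, J = [[1.010008, 23.0000], [-3.0000, 6.0000]] (det J = 75.060045).
Solving J·Δ = −F gives Δ = (2.7158, -0.8088).
Then the next iterate is (u, v)₁ = (-0.2842, 1.1912).
Round to (-0.2842, 1.1912) and repeat: F = (8.202048, 0.653957), J = [[3.114529, 11.736478], [-3.0000, 4.3824]].
Δ = (-0.5786, -0.5453), so (u, v)₂ = (-0.8628, 0.6459).

(-0.8628, 0.6459)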